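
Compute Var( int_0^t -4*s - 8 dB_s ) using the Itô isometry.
Var = 16*t*(t^2 + 6*t + 12)/3

The Itô integral of a deterministic integrand f(s) has mean 0 because each increment f(s) * (B_{s+ds} - B_s) has mean 0. By the Itô isometry:
  Var( int_0^t f(s) dB_s ) = E[ (int_0^t f(s) dB_s)^2 ] = int_0^t f(s)^2 ds.
Here f(s) = -4*s - 8, so f(s)^2 = 16*(s + 2)^2. Integrate:
  int_0^t (16*(s + 2)^2) ds = 16*t*(t^2 + 6*t + 12)/3.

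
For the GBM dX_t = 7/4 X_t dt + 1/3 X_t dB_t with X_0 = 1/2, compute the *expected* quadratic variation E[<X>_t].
E[<X>_t] = exp(65*t/18)/130 - 1/130

<X>_t = int_0^t ((1/3) * X_s)^2 ds. Taking expectation inside the integral: E[<X>_t] = (1/3)^2 * int_0^t E[X_s^2] ds. For GBM, E[X_s^2] = x_0^2 * exp((2 mu + sigma^2) s). Integrating:
  E[<X>_t] = (1/3)^2 * (1/2)^2 * (exp((2*(7/4) + (1/3)^2) t) - 1) / (2*(7/4) + (1/3)^2)
           = (1/3)^2 * (1/2)^2 * (exp((65/18) t) - 1) / (65/18) = exp(65*t/18)/130 - 1/130.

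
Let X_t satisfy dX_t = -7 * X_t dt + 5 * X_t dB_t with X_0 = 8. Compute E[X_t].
E[X_t] = 8*exp(-7*t)

For GBM dX = mu X dt + sigma X dB with X_0 = x_0, apply Itô to Y = log X: dY = (mu - sigma^2/2) dt + sigma dB, so Y_t = log(x_0) + (mu - sigma^2/2) t + sigma B_t and hence X_t = x_0 * exp((mu - sigma^2/2) t + sigma B_t).
With mu = -7, sigma = 5, x_0 = 8, this gives:
  X_t = 8 * exp((-39/2) * t + (5) * B_t).
Since sigma*B_t ~ Normal(0, sigma^2 t), E[exp(sigma*B_t)] = exp(sigma^2 t / 2); so E[X_t] = x_0 * exp((mu - sigma^2/2) t) * exp(sigma^2 t / 2) = x_0 * exp(mu t) = 8*exp(-7*t).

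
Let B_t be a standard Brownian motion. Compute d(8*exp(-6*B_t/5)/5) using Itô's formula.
d(8*exp(-6*B_t/5)/5) = (144*exp(-6*B_t/5)/125) dt + (-48*exp(-6*B_t/5)/25) dB_t

Itô's formula for f(B_t) gives d f(B_t) = f'(B_t) dB_t + (1/2) f''(B_t) dt. Compute derivatives of f(x) = 8*exp(-6*x/5)/5:
  f'(x)  = -48*exp(-6*x/5)/25
  f''(x) = 288*exp(-6*x/5)/125
Substitute x = B_t and multiply the f'' term by 1/2:
  drift     = (1/2) * (288*exp(-6*x/5)/125) evaluated at B_t = 144*exp(-6*B_t/5)/125
  diffusion = (-48*exp(-6*x/5)/25) evaluated at B_t = -48*exp(-6*B_t/5)/25
Therefore d(8*exp(-6*B_t/5)/5) = (144*exp(-6*B_t/5)/125) dt + (-48*exp(-6*B_t/5)/25) dB_t.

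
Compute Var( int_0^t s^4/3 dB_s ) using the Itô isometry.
Var = t^9/81

The Itô integral of a deterministic integrand f(s) has mean 0 because each increment f(s) * (B_{s+ds} - B_s) has mean 0. By the Itô isometry:
  Var( int_0^t f(s) dB_s ) = E[ (int_0^t f(s) dB_s)^2 ] = int_0^t f(s)^2 ds.
Here f(s) = s^4/3, so f(s)^2 = s^8/9. Integrate:
  int_0^t (s^8/9) ds = t^9/81.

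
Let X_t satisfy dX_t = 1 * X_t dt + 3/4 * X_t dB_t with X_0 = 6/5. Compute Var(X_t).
Var(X_t) = 36*(exp(9*t/16) - 1)*exp(2*t)/25

For GBM dX = mu X dt + sigma X dB with X_0 = x_0, apply Itô to Y = log X: dY = (mu - sigma^2/2) dt + sigma dB, so Y_t = log(x_0) + (mu - sigma^2/2) t + sigma B_t and hence X_t = x_0 * exp((mu - sigma^2/2) t + sigma B_t).
With mu = 1, sigma = 3/4, x_0 = 6/5, this gives:
  X_t = 6/5 * exp((23/32) * t + (3/4) * B_t).
Since sigma*B_t ~ Normal(0, sigma^2 t), E[exp(sigma*B_t)] = exp(sigma^2 t / 2); so E[X_t] = x_0 * exp((mu - sigma^2/2) t) * exp(sigma^2 t / 2) = x_0 * exp(mu t) = 6*exp(t)/5.
Var(X_t) = E[X_t^2] - (E[X_t])^2 = x_0^2 * exp(2 mu t) * (exp(sigma^2 t) - 1) = 36*(exp(9*t/16) - 1)*exp(2*t)/25.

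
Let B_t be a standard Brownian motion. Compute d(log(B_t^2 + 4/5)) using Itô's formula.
d(log(B_t^2 + 4/5)) = (5*(4 - 5*B_t^2)/(5*B_t^2 + 4)^2) dt + (10*B_t/(5*B_t^2 + 4)) dB_t

Itô's formula for f(B_t) gives d f(B_t) = f'(B_t) dB_t + (1/2) f''(B_t) dt. Compute derivatives of f(x) = log(x^2 + 4/5):
  f'(x)  = 10*x/(5*x^2 + 4)
  f''(x) = 10*(4 - 5*x^2)/(5*x^2 + 4)^2
Substitute x = B_t and multiply the f'' term by 1/2:
  drift     = (1/2) * (10*(4 - 5*x^2)/(5*x^2 + 4)^2) evaluated at B_t = 5*(4 - 5*B_t^2)/(5*B_t^2 + 4)^2
  diffusion = (10*x/(5*x^2 + 4)) evaluated at B_t = 10*B_t/(5*B_t^2 + 4)
Therefore d(log(B_t^2 + 4/5)) = (5*(4 - 5*B_t^2)/(5*B_t^2 + 4)^2) dt + (10*B_t/(5*B_t^2 + 4)) dB_t.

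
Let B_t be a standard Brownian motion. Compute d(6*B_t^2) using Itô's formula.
d(6*B_t^2) = (6) dt + (12*B_t) dB_t

Itô's formula for f(B_t) gives d f(B_t) = f'(B_t) dB_t + (1/2) f''(B_t) dt. Compute derivatives of f(x) = 6*x^2:
  f'(x)  = 12*x
  f''(x) = 12
Substitute x = B_t and multiply the f'' term by 1/2:
  drift     = (1/2) * (12) evaluated at B_t = 6
  diffusion = (12*x) evaluated at B_t = 12*B_t
Therefore d(6*B_t^2) = (6) dt + (12*B_t) dB_t.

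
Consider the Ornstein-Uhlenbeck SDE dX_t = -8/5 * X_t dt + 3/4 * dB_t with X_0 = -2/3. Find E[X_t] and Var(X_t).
E[X_t] = -2*exp(-8*t/5)/3; Var(X_t) = 45/256 - 45*exp(-16*t/5)/256

The OU SDE dX = -theta X dt + sigma dB admits the integrating factor exp(theta t): d(exp(theta t) X_t) = sigma exp(theta t) dB_t. Integrating from 0 to t:
  X_t = x_0 * exp(-theta t) + sigma * int_0^t exp(-theta (t-s)) dB_s.
The Itô integral has mean 0 and (by the Itô isometry) variance sigma^2 * int_0^t exp(-2 theta (t - s)) ds = sigma^2 * (1 - exp(-2 theta t)) / (2 theta).
With theta = 8/5, sigma = 3/4, x_0 = -2/3:
  E[X_t] = -2/3 * exp(-8/5 t) = -2*exp(-8*t/5)/3
  Var(X_t) = (3/4)^2 * (1 - exp(-2*8/5 t)) / (2 * 8/5) = 45/256 - 45*exp(-16*t/5)/256.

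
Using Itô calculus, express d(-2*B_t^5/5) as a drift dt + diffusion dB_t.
d(-2*B_t^5/5) = (-4*B_t^3) dt + (-2*B_t^4) dB_t

Itô's formula for f(B_t) gives d f(B_t) = f'(B_t) dB_t + (1/2) f''(B_t) dt. Compute derivatives of f(x) = -2*x^5/5:
  f'(x)  = -2*x^4
  f''(x) = -8*x^3
Substitute x = B_t and multiply the f'' term by 1/2:
  drift     = (1/2) * (-8*x^3) evaluated at B_t = -4*B_t^3
  diffusion = (-2*x^4) evaluated at B_t = -2*B_t^4
Therefore d(-2*B_t^5/5) = (-4*B_t^3) dt + (-2*B_t^4) dB_t.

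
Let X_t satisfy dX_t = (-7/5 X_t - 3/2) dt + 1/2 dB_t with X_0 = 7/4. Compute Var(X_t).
Var(X_t) = 5/56 - 5*exp(-14*t/5)/56

The variance V(t) = Var(X_t) satisfies V'(t) = 2 a V(t) + c^2 with V(0) = 0 (drift coefficient is linear in X, diffusion is constant). With a = -7/5, c = 1/2, the solution is
  V(t) = (c^2 / (2 a)) * (exp(2 a t) - 1)
       = ((1/2)^2 / (2*(-7/5))) * (exp((-14/5) t) - 1)
       = 5/56 - 5*exp(-14*t/5)/56.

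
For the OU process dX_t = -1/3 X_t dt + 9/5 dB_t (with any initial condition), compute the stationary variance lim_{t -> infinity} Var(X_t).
lim Var(X_t) = 243/50

The OU SDE dX = -theta X dt + sigma dB admits the integrating factor exp(theta t): d(exp(theta t) X_t) = sigma exp(theta t) dB_t. Integrating from 0 to t gives X_t = x_0 * exp(-theta t) + sigma * int_0^t exp(-theta (t-s)) dB_s for any initial x_0. The Itô integral has variance (by the Itô isometry) sigma^2 * int_0^t exp(-2 theta (t - s)) ds = sigma^2 * (1 - exp(-2 theta t)) / (2 theta), independent of x_0.
With theta = 1/3, sigma = 9/5:
  Var(X_t) = (9/5)^2 * (1 - exp(-2*1/3 t)) / (2 * 1/3) = 243/50 - 243*exp(-2*t/3)/50.
As t -> infinity, exp(-2*1/3 t) -> 0, so the stationary variance is sigma^2 / (2 theta) = 243/50.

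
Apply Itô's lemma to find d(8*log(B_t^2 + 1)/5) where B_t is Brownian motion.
d(8*log(B_t^2 + 1)/5) = (8*(1 - B_t^2)/(5*(B_t^2 + 1)^2)) dt + (16*B_t/(5*(B_t^2 + 1))) dB_t

Itô's formula for f(B_t) gives d f(B_t) = f'(B_t) dB_t + (1/2) f''(B_t) dt. Compute derivatives of f(x) = 8*log(x^2 + 1)/5:
  f'(x)  = 16*x/(5*(x^2 + 1))
  f''(x) = 16*(1 - x^2)/(5*(x^2 + 1)^2)
Substitute x = B_t and multiply the f'' term by 1/2:
  drift     = (1/2) * (16*(1 - x^2)/(5*(x^2 + 1)^2)) evaluated at B_t = 8*(1 - B_t^2)/(5*(B_t^2 + 1)^2)
  diffusion = (16*x/(5*(x^2 + 1))) evaluated at B_t = 16*B_t/(5*(B_t^2 + 1))
Therefore d(8*log(B_t^2 + 1)/5) = (8*(1 - B_t^2)/(5*(B_t^2 + 1)^2)) dt + (16*B_t/(5*(B_t^2 + 1))) dB_t.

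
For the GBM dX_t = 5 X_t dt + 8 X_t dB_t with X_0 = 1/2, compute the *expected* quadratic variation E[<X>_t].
E[<X>_t] = 8*exp(74*t)/37 - 8/37

<X>_t = int_0^t (8 * X_s)^2 ds. Taking expectation inside the integral: E[<X>_t] = 8^2 * int_0^t E[X_s^2] ds. For GBM, E[X_s^2] = x_0^2 * exp((2 mu + sigma^2) s). Integrating:
  E[<X>_t] = 8^2 * (1/2)^2 * (exp((2*5 + 8^2) t) - 1) / (2*5 + 8^2)
           = 8^2 * (1/2)^2 * (exp(74 t) - 1) / 74 = 8*exp(74*t)/37 - 8/37.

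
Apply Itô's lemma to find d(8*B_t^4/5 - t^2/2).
d(8*B_t^4/5 - t^2/2) = (48*B_t^2/5 - t) dt + (32*B_t^3/5) dB_t

Itô's formula for f(t, x): d f(t, B_t) = (f_t + (1/2) f_xx) dt + f_x dB_t. Compute partials of f(t, x) = -t^2/2 + 8*x^4/5:
  f_t(t,x)  = -t
  f_x(t,x)  = 32*x^3/5
  f_xx(t,x) = 96*x^2/5
Assemble drift = f_t + (1/2) f_xx = -t + 48*x^2/5 and diffusion = f_x = 32*x^3/5. Substituting x = B_t:
  d(8*B_t^4/5 - t^2/2) = (48*B_t^2/5 - t) dt + (32*B_t^3/5) dB_t.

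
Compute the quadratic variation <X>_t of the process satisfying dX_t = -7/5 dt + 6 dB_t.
<X>_t = 36*t

For an Itô process dX_t = a(t) dt + b(t) dB_t, the quadratic variation is <X>_t = int_0^t b(s)^2 ds (the drift term does not contribute). Here b(s) = 6, so
  b(s)^2 = 36.
Integrating from 0 to t:
  <X>_t = int_0^t (36) ds = 36*t.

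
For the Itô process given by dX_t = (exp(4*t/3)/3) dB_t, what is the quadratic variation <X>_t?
<X>_t = exp(8*t/3)/24 - 1/24

For an Itô process dX_t = a(t) dt + b(t) dB_t, the quadratic variation is <X>_t = int_0^t b(s)^2 ds (the drift term does not contribute). Here b(s) = exp(4*s/3)/3, so
  b(s)^2 = exp(8*s/3)/9.
Integrating from 0 to t:
  <X>_t = int_0^t (exp(8*s/3)/9) ds = exp(8*t/3)/24 - 1/24.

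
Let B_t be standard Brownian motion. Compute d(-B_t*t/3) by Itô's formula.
d(-B_t*t/3) = (-B_t/3) dt + (-t/3) dB_t

Itô's formula for f(t, x): d f(t, B_t) = (f_t + (1/2) f_xx) dt + f_x dB_t. Compute partials of f(t, x) = -t*x/3:
  f_t(t,x)  = -x/3
  f_x(t,x)  = -t/3
  f_xx(t,x) = 0
Assemble drift = f_t + (1/2) f_xx = -x/3 and diffusion = f_x = -t/3. Substituting x = B_t:
  d(-B_t*t/3) = (-B_t/3) dt + (-t/3) dB_t.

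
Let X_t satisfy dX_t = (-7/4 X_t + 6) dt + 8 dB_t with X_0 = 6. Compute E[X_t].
E[X_t] = 24/7 + 18*exp(-7*t/4)/7

Taking expectations and using E[dB_t] = 0, the mean m(t) = E[X_t] satisfies the ODE m'(t) = a m(t) + b with m(0) = x_0. With a = -7/4, b = 6, x_0 = 6, the solution is
  m(t) = x_0 * exp(a t) + (b/a) * (exp(a t) - 1)
       = 6 * exp((-7/4) t) + (6/(-7/4)) * (exp((-7/4) t) - 1)
       = 24/7 + 18*exp(-7*t/4)/7.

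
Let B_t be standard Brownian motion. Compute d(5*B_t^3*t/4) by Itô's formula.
d(5*B_t^3*t/4) = (5*B_t*(B_t^2 + 3*t)/4) dt + (15*B_t^2*t/4) dB_t

Itô's formula for f(t, x): d f(t, B_t) = (f_t + (1/2) f_xx) dt + f_x dB_t. Compute partials of f(t, x) = 5*t*x^3/4:
  f_t(t,x)  = 5*x^3/4
  f_x(t,x)  = 15*t*x^2/4
  f_xx(t,x) = 15*t*x/2
Assemble drift = f_t + (1/2) f_xx = 5*x*(3*t + x^2)/4 and diffusion = f_x = 15*t*x^2/4. Substituting x = B_t:
  d(5*B_t^3*t/4) = (5*B_t*(B_t^2 + 3*t)/4) dt + (15*B_t^2*t/4) dB_t.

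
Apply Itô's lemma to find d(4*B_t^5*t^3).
d(4*B_t^5*t^3) = (B_t^3*t^2*(12*B_t^2 + 40*t)) dt + (20*B_t^4*t^3) dB_t

Itô's formula for f(t, x): d f(t, B_t) = (f_t + (1/2) f_xx) dt + f_x dB_t. Compute partials of f(t, x) = 4*t^3*x^5:
  f_t(t,x)  = 12*t^2*x^5
  f_x(t,x)  = 20*t^3*x^4
  f_xx(t,x) = 80*t^3*x^3
Assemble drift = f_t + (1/2) f_xx = t^2*x^3*(40*t + 12*x^2) and diffusion = f_x = 20*t^3*x^4. Substituting x = B_t:
  d(4*B_t^5*t^3) = (B_t^3*t^2*(12*B_t^2 + 40*t)) dt + (20*B_t^4*t^3) dB_t.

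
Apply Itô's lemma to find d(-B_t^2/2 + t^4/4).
d(-B_t^2/2 + t^4/4) = (t^3 - 1/2) dt + (-B_t) dB_t

Itô's formula for f(t, x): d f(t, B_t) = (f_t + (1/2) f_xx) dt + f_x dB_t. Compute partials of f(t, x) = t^4/4 - x^2/2:
  f_t(t,x)  = t^3
  f_x(t,x)  = -x
  f_xx(t,x) = -1
Assemble drift = f_t + (1/2) f_xx = t^3 - 1/2 and diffusion = f_x = -x. Substituting x = B_t:
  d(-B_t^2/2 + t^4/4) = (t^3 - 1/2) dt + (-B_t) dB_t.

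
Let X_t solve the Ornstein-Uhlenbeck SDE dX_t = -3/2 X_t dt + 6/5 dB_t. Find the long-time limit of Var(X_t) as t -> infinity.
lim Var(X_t) = 12/25

The OU SDE dX = -theta X dt + sigma dB admits the integrating factor exp(theta t): d(exp(theta t) X_t) = sigma exp(theta t) dB_t. Integrating from 0 to t gives X_t = x_0 * exp(-theta t) + sigma * int_0^t exp(-theta (t-s)) dB_s for any initial x_0. The Itô integral has variance (by the Itô isometry) sigma^2 * int_0^t exp(-2 theta (t - s)) ds = sigma^2 * (1 - exp(-2 theta t)) / (2 theta), independent of x_0.
With theta = 3/2, sigma = 6/5:
  Var(X_t) = (6/5)^2 * (1 - exp(-2*3/2 t)) / (2 * 3/2) = 12/25 - 12*exp(-3*t)/25.
As t -> infinity, exp(-2*3/2 t) -> 0, so the stationary variance is sigma^2 / (2 theta) = 12/25.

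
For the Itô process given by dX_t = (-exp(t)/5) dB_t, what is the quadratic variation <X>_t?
<X>_t = exp(2*t)/50 - 1/50

For an Itô process dX_t = a(t) dt + b(t) dB_t, the quadratic variation is <X>_t = int_0^t b(s)^2 ds (the drift term does not contribute). Here b(s) = -exp(s)/5, so
  b(s)^2 = exp(2*s)/25.
Integrating from 0 to t:
  <X>_t = int_0^t (exp(2*s)/25) ds = exp(2*t)/50 - 1/50.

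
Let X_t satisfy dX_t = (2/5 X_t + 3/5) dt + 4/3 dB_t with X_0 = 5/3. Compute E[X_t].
E[X_t] = 19*exp(2*t/5)/6 - 3/2

Taking expectations and using E[dB_t] = 0, the mean m(t) = E[X_t] satisfies the ODE m'(t) = a m(t) + b with m(0) = x_0. With a = 2/5, b = 3/5, x_0 = 5/3, the solution is
  m(t) = x_0 * exp(a t) + (b/a) * (exp(a t) - 1)
       = (5/3) * exp((2/5) t) + ((3/5)/(2/5)) * (exp((2/5) t) - 1)
       = 19*exp(2*t/5)/6 - 3/2.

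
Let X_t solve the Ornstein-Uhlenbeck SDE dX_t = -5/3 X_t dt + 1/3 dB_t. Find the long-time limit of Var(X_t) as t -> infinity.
lim Var(X_t) = 1/30

The OU SDE dX = -theta X dt + sigma dB admits the integrating factor exp(theta t): d(exp(theta t) X_t) = sigma exp(theta t) dB_t. Integrating from 0 to t gives X_t = x_0 * exp(-theta t) + sigma * int_0^t exp(-theta (t-s)) dB_s for any initial x_0. The Itô integral has variance (by the Itô isometry) sigma^2 * int_0^t exp(-2 theta (t - s)) ds = sigma^2 * (1 - exp(-2 theta t)) / (2 theta), independent of x_0.
With theta = 5/3, sigma = 1/3:
  Var(X_t) = (1/3)^2 * (1 - exp(-2*5/3 t)) / (2 * 5/3) = 1/30 - exp(-10*t/3)/30.
As t -> infinity, exp(-2*5/3 t) -> 0, so the stationary variance is sigma^2 / (2 theta) = 1/30.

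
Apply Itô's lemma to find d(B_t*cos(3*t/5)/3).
d(B_t*cos(3*t/5)/3) = (-B_t*sin(3*t/5)/5) dt + (cos(3*t/5)/3) dB_t

Itô's formula for f(t, x): d f(t, B_t) = (f_t + (1/2) f_xx) dt + f_x dB_t. Compute partials of f(t, x) = x*cos(3*t/5)/3:
  f_t(t,x)  = -x*sin(3*t/5)/5
  f_x(t,x)  = cos(3*t/5)/3
  f_xx(t,x) = 0
Assemble drift = f_t + (1/2) f_xx = -x*sin(3*t/5)/5 and diffusion = f_x = cos(3*t/5)/3. Substituting x = B_t:
  d(B_t*cos(3*t/5)/3) = (-B_t*sin(3*t/5)/5) dt + (cos(3*t/5)/3) dB_t.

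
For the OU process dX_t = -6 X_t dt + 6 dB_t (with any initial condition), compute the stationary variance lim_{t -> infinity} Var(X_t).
lim Var(X_t) = 3

The OU SDE dX = -theta X dt + sigma dB admits the integrating factor exp(theta t): d(exp(theta t) X_t) = sigma exp(theta t) dB_t. Integrating from 0 to t gives X_t = x_0 * exp(-theta t) + sigma * int_0^t exp(-theta (t-s)) dB_s for any initial x_0. The Itô integral has variance (by the Itô isometry) sigma^2 * int_0^t exp(-2 theta (t - s)) ds = sigma^2 * (1 - exp(-2 theta t)) / (2 theta), independent of x_0.
With theta = 6, sigma = 6:
  Var(X_t) = (6)^2 * (1 - exp(-2*6 t)) / (2 * 6) = 3 - 3*exp(-12*t).
As t -> infinity, exp(-2*6 t) -> 0, so the stationary variance is sigma^2 / (2 theta) = 3.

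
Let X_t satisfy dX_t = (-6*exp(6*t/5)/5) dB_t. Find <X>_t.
<X>_t = 3*exp(12*t/5)/5 - 3/5

For an Itô process dX_t = a(t) dt + b(t) dB_t, the quadratic variation is <X>_t = int_0^t b(s)^2 ds (the drift term does not contribute). Here b(s) = -6*exp(6*s/5)/5, so
  b(s)^2 = 36*exp(12*s/5)/25.
Integrating from 0 to t:
  <X>_t = int_0^t (36*exp(12*s/5)/25) ds = 3*exp(12*t/5)/5 - 3/5.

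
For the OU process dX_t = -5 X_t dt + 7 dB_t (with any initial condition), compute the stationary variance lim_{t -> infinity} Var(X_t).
lim Var(X_t) = 49/10

The OU SDE dX = -theta X dt + sigma dB admits the integrating factor exp(theta t): d(exp(theta t) X_t) = sigma exp(theta t) dB_t. Integrating from 0 to t gives X_t = x_0 * exp(-theta t) + sigma * int_0^t exp(-theta (t-s)) dB_s for any initial x_0. The Itô integral has variance (by the Itô isometry) sigma^2 * int_0^t exp(-2 theta (t - s)) ds = sigma^2 * (1 - exp(-2 theta t)) / (2 theta), independent of x_0.
With theta = 5, sigma = 7:
  Var(X_t) = (7)^2 * (1 - exp(-2*5 t)) / (2 * 5) = 49/10 - 49*exp(-10*t)/10.
As t -> infinity, exp(-2*5 t) -> 0, so the stationary variance is sigma^2 / (2 theta) = 49/10.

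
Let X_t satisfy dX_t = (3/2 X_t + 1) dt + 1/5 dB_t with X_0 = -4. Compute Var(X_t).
Var(X_t) = exp(3*t)/75 - 1/75

The variance V(t) = Var(X_t) satisfies V'(t) = 2 a V(t) + c^2 with V(0) = 0 (drift coefficient is linear in X, diffusion is constant). With a = 3/2, c = 1/5, the solution is
  V(t) = (c^2 / (2 a)) * (exp(2 a t) - 1)
       = ((1/5)^2 / (2*(3/2))) * (exp(3 t) - 1)
       = exp(3*t)/75 - 1/75.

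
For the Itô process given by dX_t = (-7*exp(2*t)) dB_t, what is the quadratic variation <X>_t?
<X>_t = 49*exp(4*t)/4 - 49/4

For an Itô process dX_t = a(t) dt + b(t) dB_t, the quadratic variation is <X>_t = int_0^t b(s)^2 ds (the drift term does not contribute). Here b(s) = -7*exp(2*s), so
  b(s)^2 = 49*exp(4*s).
Integrating from 0 to t:
  <X>_t = int_0^t (49*exp(4*s)) ds = 49*exp(4*t)/4 - 49/4.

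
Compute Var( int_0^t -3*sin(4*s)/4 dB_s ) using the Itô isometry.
Var = 9*t/32 - 9*sin(4*t)*cos(4*t)/128

The Itô integral of a deterministic integrand f(s) has mean 0 because each increment f(s) * (B_{s+ds} - B_s) has mean 0. By the Itô isometry:
  Var( int_0^t f(s) dB_s ) = E[ (int_0^t f(s) dB_s)^2 ] = int_0^t f(s)^2 ds.
Here f(s) = -3*sin(4*s)/4, so f(s)^2 = 9*sin(4*s)^2/16. Integrate:
  int_0^t (9*sin(4*s)^2/16) ds = 9*t/32 - 9*sin(4*t)*cos(4*t)/128.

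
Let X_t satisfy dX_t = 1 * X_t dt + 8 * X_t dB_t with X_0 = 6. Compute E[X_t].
E[X_t] = 6*exp(t)

For GBM dX = mu X dt + sigma X dB with X_0 = x_0, apply Itô to Y = log X: dY = (mu - sigma^2/2) dt + sigma dB, so Y_t = log(x_0) + (mu - sigma^2/2) t + sigma B_t and hence X_t = x_0 * exp((mu - sigma^2/2) t + sigma B_t).
With mu = 1, sigma = 8, x_0 = 6, this gives:
  X_t = 6 * exp((-31) * t + (8) * B_t).
Since sigma*B_t ~ Normal(0, sigma^2 t), E[exp(sigma*B_t)] = exp(sigma^2 t / 2); so E[X_t] = x_0 * exp((mu - sigma^2/2) t) * exp(sigma^2 t / 2) = x_0 * exp(mu t) = 6*exp(t).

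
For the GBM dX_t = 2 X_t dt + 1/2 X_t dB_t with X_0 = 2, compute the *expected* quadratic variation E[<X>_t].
E[<X>_t] = 4*exp(17*t/4)/17 - 4/17

<X>_t = int_0^t ((1/2) * X_s)^2 ds. Taking expectation inside the integral: E[<X>_t] = (1/2)^2 * int_0^t E[X_s^2] ds. For GBM, E[X_s^2] = x_0^2 * exp((2 mu + sigma^2) s). Integrating:
  E[<X>_t] = (1/2)^2 * 2^2 * (exp((2*2 + (1/2)^2) t) - 1) / (2*2 + (1/2)^2)
           = (1/2)^2 * 2^2 * (exp((17/4) t) - 1) / (17/4) = 4*exp(17*t/4)/17 - 4/17.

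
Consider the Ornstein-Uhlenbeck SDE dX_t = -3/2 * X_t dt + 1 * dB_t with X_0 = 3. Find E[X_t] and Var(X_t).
E[X_t] = 3*exp(-3*t/2); Var(X_t) = 1/3 - exp(-3*t)/3

The OU SDE dX = -theta X dt + sigma dB admits the integrating factor exp(theta t): d(exp(theta t) X_t) = sigma exp(theta t) dB_t. Integrating from 0 to t:
  X_t = x_0 * exp(-theta t) + sigma * int_0^t exp(-theta (t-s)) dB_s.
The Itô integral has mean 0 and (by the Itô isometry) variance sigma^2 * int_0^t exp(-2 theta (t - s)) ds = sigma^2 * (1 - exp(-2 theta t)) / (2 theta).
With theta = 3/2, sigma = 1, x_0 = 3:
  E[X_t] = 3 * exp(-3/2 t) = 3*exp(-3*t/2)
  Var(X_t) = (1)^2 * (1 - exp(-2*3/2 t)) / (2 * 3/2) = 1/3 - exp(-3*t)/3.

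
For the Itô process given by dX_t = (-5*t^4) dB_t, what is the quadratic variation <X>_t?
<X>_t = 25*t^9/9

For an Itô process dX_t = a(t) dt + b(t) dB_t, the quadratic variation is <X>_t = int_0^t b(s)^2 ds (the drift term does not contribute). Here b(s) = -5*s^4, so
  b(s)^2 = 25*s^8.
Integrating from 0 to t:
  <X>_t = int_0^t (25*s^8) ds = 25*t^9/9.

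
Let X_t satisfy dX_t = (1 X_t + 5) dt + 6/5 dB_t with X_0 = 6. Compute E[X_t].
E[X_t] = 11*exp(t) - 5

Taking expectations and using E[dB_t] = 0, the mean m(t) = E[X_t] satisfies the ODE m'(t) = a m(t) + b with m(0) = x_0. With a = 1, b = 5, x_0 = 6, the solution is
  m(t) = x_0 * exp(a t) + (b/a) * (exp(a t) - 1)
       = 6 * exp(1 t) + (5/1) * (exp(1 t) - 1)
       = 11*exp(t) - 5.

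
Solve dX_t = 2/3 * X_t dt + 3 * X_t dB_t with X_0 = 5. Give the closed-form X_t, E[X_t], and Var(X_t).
X_t = 5 * exp((-23/6) t + (3) B_t); E[X_t] = 5*exp(2*t/3); Var(X_t) = 25*(exp(9*t) - 1)*exp(4*t/3)

For GBM dX = mu X dt + sigma X dB with X_0 = x_0, apply Itô to Y = log X: dY = (mu - sigma^2/2) dt + sigma dB, so Y_t = log(x_0) + (mu - sigma^2/2) t + sigma B_t and hence X_t = x_0 * exp((mu - sigma^2/2) t + sigma B_t).
With mu = 2/3, sigma = 3, x_0 = 5, this gives:
  X_t = 5 * exp((-23/6) * t + (3) * B_t).
Since sigma*B_t ~ Normal(0, sigma^2 t), E[exp(sigma*B_t)] = exp(sigma^2 t / 2); so E[X_t] = x_0 * exp((mu - sigma^2/2) t) * exp(sigma^2 t / 2) = x_0 * exp(mu t) = 5*exp(2*t/3).
Var(X_t) = E[X_t^2] - (E[X_t])^2 = x_0^2 * exp(2 mu t) * (exp(sigma^2 t) - 1) = 25*(exp(9*t) - 1)*exp(4*t/3).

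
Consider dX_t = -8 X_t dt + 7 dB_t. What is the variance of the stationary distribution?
lim Var(X_t) = 49/16

The OU SDE dX = -theta X dt + sigma dB admits the integrating factor exp(theta t): d(exp(theta t) X_t) = sigma exp(theta t) dB_t. Integrating from 0 to t gives X_t = x_0 * exp(-theta t) + sigma * int_0^t exp(-theta (t-s)) dB_s for any initial x_0. The Itô integral has variance (by the Itô isometry) sigma^2 * int_0^t exp(-2 theta (t - s)) ds = sigma^2 * (1 - exp(-2 theta t)) / (2 theta), independent of x_0.
With theta = 8, sigma = 7:
  Var(X_t) = (7)^2 * (1 - exp(-2*8 t)) / (2 * 8) = 49/16 - 49*exp(-16*t)/16.
As t -> infinity, exp(-2*8 t) -> 0, so the stationary variance is sigma^2 / (2 theta) = 49/16.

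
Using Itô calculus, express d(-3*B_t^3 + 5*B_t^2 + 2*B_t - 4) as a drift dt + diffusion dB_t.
d(-3*B_t^3 + 5*B_t^2 + 2*B_t - 4) = (5 - 9*B_t) dt + (-9*B_t^2 + 10*B_t + 2) dB_t

Itô's formula for f(B_t) gives d f(B_t) = f'(B_t) dB_t + (1/2) f''(B_t) dt. Compute derivatives of f(x) = -3*x^3 + 5*x^2 + 2*x - 4:
  f'(x)  = -9*x^2 + 10*x + 2
  f''(x) = 10 - 18*x
Substitute x = B_t and multiply the f'' term by 1/2:
  drift     = (1/2) * (10 - 18*x) evaluated at B_t = 5 - 9*B_t
  diffusion = (-9*x^2 + 10*x + 2) evaluated at B_t = -9*B_t^2 + 10*B_t + 2
Therefore d(-3*B_t^3 + 5*B_t^2 + 2*B_t - 4) = (5 - 9*B_t) dt + (-9*B_t^2 + 10*B_t + 2) dB_t.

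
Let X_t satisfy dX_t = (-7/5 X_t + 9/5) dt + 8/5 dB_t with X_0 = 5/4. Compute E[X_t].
E[X_t] = 9/7 - exp(-7*t/5)/28

Taking expectations and using E[dB_t] = 0, the mean m(t) = E[X_t] satisfies the ODE m'(t) = a m(t) + b with m(0) = x_0. With a = -7/5, b = 9/5, x_0 = 5/4, the solution is
  m(t) = x_0 * exp(a t) + (b/a) * (exp(a t) - 1)
       = (5/4) * exp((-7/5) t) + ((9/5)/(-7/5)) * (exp((-7/5) t) - 1)
       = 9/7 - exp(-7*t/5)/28.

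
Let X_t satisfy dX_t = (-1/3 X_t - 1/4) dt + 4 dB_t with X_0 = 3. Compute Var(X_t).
Var(X_t) = 24 - 24*exp(-2*t/3)

The variance V(t) = Var(X_t) satisfies V'(t) = 2 a V(t) + c^2 with V(0) = 0 (drift coefficient is linear in X, diffusion is constant). With a = -1/3, c = 4, the solution is
  V(t) = (c^2 / (2 a)) * (exp(2 a t) - 1)
       = (4^2 / (2*(-1/3))) * (exp((-2/3) t) - 1)
       = 24 - 24*exp(-2*t/3).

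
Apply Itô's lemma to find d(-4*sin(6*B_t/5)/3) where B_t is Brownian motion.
d(-4*sin(6*B_t/5)/3) = (24*sin(6*B_t/5)/25) dt + (-8*cos(6*B_t/5)/5) dB_t

Itô's formula for f(B_t) gives d f(B_t) = f'(B_t) dB_t + (1/2) f''(B_t) dt. Compute derivatives of f(x) = -4*sin(6*x/5)/3:
  f'(x)  = -8*cos(6*x/5)/5
  f''(x) = 48*sin(6*x/5)/25
Substitute x = B_t and multiply the f'' term by 1/2:
  drift     = (1/2) * (48*sin(6*x/5)/25) evaluated at B_t = 24*sin(6*B_t/5)/25
  diffusion = (-8*cos(6*x/5)/5) evaluated at B_t = -8*cos(6*B_t/5)/5
Therefore d(-4*sin(6*B_t/5)/3) = (24*sin(6*B_t/5)/25) dt + (-8*cos(6*B_t/5)/5) dB_t.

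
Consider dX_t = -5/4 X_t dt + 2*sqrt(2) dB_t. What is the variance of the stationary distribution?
lim Var(X_t) = 16/5

The OU SDE dX = -theta X dt + sigma dB admits the integrating factor exp(theta t): d(exp(theta t) X_t) = sigma exp(theta t) dB_t. Integrating from 0 to t gives X_t = x_0 * exp(-theta t) + sigma * int_0^t exp(-theta (t-s)) dB_s for any initial x_0. The Itô integral has variance (by the Itô isometry) sigma^2 * int_0^t exp(-2 theta (t - s)) ds = sigma^2 * (1 - exp(-2 theta t)) / (2 theta), independent of x_0.
With theta = 5/4, sigma = 2*sqrt(2):
  Var(X_t) = (2*sqrt(2))^2 * (1 - exp(-2*5/4 t)) / (2 * 5/4) = 16/5 - 16*exp(-5*t/2)/5.
As t -> infinity, exp(-2*5/4 t) -> 0, so the stationary variance is sigma^2 / (2 theta) = 16/5.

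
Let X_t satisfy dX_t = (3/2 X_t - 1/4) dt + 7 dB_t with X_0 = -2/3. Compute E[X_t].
E[X_t] = 1/6 - 5*exp(3*t/2)/6

Taking expectations and using E[dB_t] = 0, the mean m(t) = E[X_t] satisfies the ODE m'(t) = a m(t) + b with m(0) = x_0. With a = 3/2, b = -1/4, x_0 = -2/3, the solution is
  m(t) = x_0 * exp(a t) + (b/a) * (exp(a t) - 1)
       = (-2/3) * exp((3/2) t) + ((-1/4)/(3/2)) * (exp((3/2) t) - 1)
       = 1/6 - 5*exp(3*t/2)/6.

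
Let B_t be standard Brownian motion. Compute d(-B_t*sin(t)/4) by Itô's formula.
d(-B_t*sin(t)/4) = (-B_t*cos(t)/4) dt + (-sin(t)/4) dB_t

Itô's formula for f(t, x): d f(t, B_t) = (f_t + (1/2) f_xx) dt + f_x dB_t. Compute partials of f(t, x) = -x*sin(t)/4:
  f_t(t,x)  = -x*cos(t)/4
  f_x(t,x)  = -sin(t)/4
  f_xx(t,x) = 0
Assemble drift = f_t + (1/2) f_xx = -x*cos(t)/4 and diffusion = f_x = -sin(t)/4. Substituting x = B_t:
  d(-B_t*sin(t)/4) = (-B_t*cos(t)/4) dt + (-sin(t)/4) dB_t.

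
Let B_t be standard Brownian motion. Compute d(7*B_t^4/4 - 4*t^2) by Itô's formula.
d(7*B_t^4/4 - 4*t^2) = (21*B_t^2/2 - 8*t) dt + (7*B_t^3) dB_t

Itô's formula for f(t, x): d f(t, B_t) = (f_t + (1/2) f_xx) dt + f_x dB_t. Compute partials of f(t, x) = -4*t^2 + 7*x^4/4:
  f_t(t,x)  = -8*t
  f_x(t,x)  = 7*x^3
  f_xx(t,x) = 21*x^2
Assemble drift = f_t + (1/2) f_xx = -8*t + 21*x^2/2 and diffusion = f_x = 7*x^3. Substituting x = B_t:
  d(7*B_t^4/4 - 4*t^2) = (21*B_t^2/2 - 8*t) dt + (7*B_t^3) dB_t.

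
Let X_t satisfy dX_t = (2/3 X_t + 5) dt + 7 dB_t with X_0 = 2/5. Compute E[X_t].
E[X_t] = 79*exp(2*t/3)/10 - 15/2

Taking expectations and using E[dB_t] = 0, the mean m(t) = E[X_t] satisfies the ODE m'(t) = a m(t) + b with m(0) = x_0. With a = 2/3, b = 5, x_0 = 2/5, the solution is
  m(t) = x_0 * exp(a t) + (b/a) * (exp(a t) - 1)
       = (2/5) * exp((2/3) t) + (5/(2/3)) * (exp((2/3) t) - 1)
       = 79*exp(2*t/3)/10 - 15/2.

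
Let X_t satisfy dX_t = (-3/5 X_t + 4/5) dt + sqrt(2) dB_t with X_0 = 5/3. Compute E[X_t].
E[X_t] = 4/3 + exp(-3*t/5)/3

Taking expectations and using E[dB_t] = 0, the mean m(t) = E[X_t] satisfies the ODE m'(t) = a m(t) + b with m(0) = x_0. With a = -3/5, b = 4/5, x_0 = 5/3, the solution is
  m(t) = x_0 * exp(a t) + (b/a) * (exp(a t) - 1)
       = (5/3) * exp((-3/5) t) + ((4/5)/(-3/5)) * (exp((-3/5) t) - 1)
       = 4/3 + exp(-3*t/5)/3.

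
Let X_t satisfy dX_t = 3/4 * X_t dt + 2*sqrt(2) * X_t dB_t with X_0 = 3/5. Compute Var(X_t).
Var(X_t) = 9*(exp(8*t) - 1)*exp(3*t/2)/25

For GBM dX = mu X dt + sigma X dB with X_0 = x_0, apply Itô to Y = log X: dY = (mu - sigma^2/2) dt + sigma dB, so Y_t = log(x_0) + (mu - sigma^2/2) t + sigma B_t and hence X_t = x_0 * exp((mu - sigma^2/2) t + sigma B_t).
With mu = 3/4, sigma = 2*sqrt(2), x_0 = 3/5, this gives:
  X_t = 3/5 * exp((-13/4) * t + (2*sqrt(2)) * B_t).
Since sigma*B_t ~ Normal(0, sigma^2 t), E[exp(sigma*B_t)] = exp(sigma^2 t / 2); so E[X_t] = x_0 * exp((mu - sigma^2/2) t) * exp(sigma^2 t / 2) = x_0 * exp(mu t) = 3*exp(3*t/4)/5.
Var(X_t) = E[X_t^2] - (E[X_t])^2 = x_0^2 * exp(2 mu t) * (exp(sigma^2 t) - 1) = 9*(exp(8*t) - 1)*exp(3*t/2)/25.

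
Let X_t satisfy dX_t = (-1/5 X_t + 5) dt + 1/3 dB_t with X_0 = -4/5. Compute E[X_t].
E[X_t] = 25 - 129*exp(-t/5)/5

Taking expectations and using E[dB_t] = 0, the mean m(t) = E[X_t] satisfies the ODE m'(t) = a m(t) + b with m(0) = x_0. With a = -1/5, b = 5, x_0 = -4/5, the solution is
  m(t) = x_0 * exp(a t) + (b/a) * (exp(a t) - 1)
       = (-4/5) * exp((-1/5) t) + (5/(-1/5)) * (exp((-1/5) t) - 1)
       = 25 - 129*exp(-t/5)/5.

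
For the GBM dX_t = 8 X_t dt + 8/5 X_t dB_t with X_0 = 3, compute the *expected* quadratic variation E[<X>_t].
E[<X>_t] = 36*exp(464*t/25)/29 - 36/29

<X>_t = int_0^t ((8/5) * X_s)^2 ds. Taking expectation inside the integral: E[<X>_t] = (8/5)^2 * int_0^t E[X_s^2] ds. For GBM, E[X_s^2] = x_0^2 * exp((2 mu + sigma^2) s). Integrating:
  E[<X>_t] = (8/5)^2 * 3^2 * (exp((2*8 + (8/5)^2) t) - 1) / (2*8 + (8/5)^2)
           = (8/5)^2 * 3^2 * (exp((464/25) t) - 1) / (464/25) = 36*exp(464*t/25)/29 - 36/29.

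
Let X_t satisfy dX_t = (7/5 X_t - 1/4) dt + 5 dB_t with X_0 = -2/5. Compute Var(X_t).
Var(X_t) = 125*exp(14*t/5)/14 - 125/14

The variance V(t) = Var(X_t) satisfies V'(t) = 2 a V(t) + c^2 with V(0) = 0 (drift coefficient is linear in X, diffusion is constant). With a = 7/5, c = 5, the solution is
  V(t) = (c^2 / (2 a)) * (exp(2 a t) - 1)
       = (5^2 / (2*(7/5))) * (exp((14/5) t) - 1)
       = 125*exp(14*t/5)/14 - 125/14.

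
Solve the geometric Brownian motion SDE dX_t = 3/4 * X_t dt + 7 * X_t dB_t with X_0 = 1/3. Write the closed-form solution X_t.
X_t = 1/3 * exp((-95/4) * t + (7) * B_t)

For GBM dX = mu X dt + sigma X dB with X_0 = x_0, apply Itô to Y = log X: dY = (mu - sigma^2/2) dt + sigma dB, so Y_t = log(x_0) + (mu - sigma^2/2) t + sigma B_t and hence X_t = x_0 * exp((mu - sigma^2/2) t + sigma B_t).
With mu = 3/4, sigma = 7, x_0 = 1/3, this gives:
  X_t = 1/3 * exp((-95/4) * t + (7) * B_t).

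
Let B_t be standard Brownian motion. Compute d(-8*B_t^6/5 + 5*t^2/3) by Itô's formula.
d(-8*B_t^6/5 + 5*t^2/3) = (-24*B_t^4 + 10*t/3) dt + (-48*B_t^5/5) dB_t

Itô's formula for f(t, x): d f(t, B_t) = (f_t + (1/2) f_xx) dt + f_x dB_t. Compute partials of f(t, x) = 5*t^2/3 - 8*x^6/5:
  f_t(t,x)  = 10*t/3
  f_x(t,x)  = -48*x^5/5
  f_xx(t,x) = -48*x^4
Assemble drift = f_t + (1/2) f_xx = 10*t/3 - 24*x^4 and diffusion = f_x = -48*x^5/5. Substituting x = B_t:
  d(-8*B_t^6/5 + 5*t^2/3) = (-24*B_t^4 + 10*t/3) dt + (-48*B_t^5/5) dB_t.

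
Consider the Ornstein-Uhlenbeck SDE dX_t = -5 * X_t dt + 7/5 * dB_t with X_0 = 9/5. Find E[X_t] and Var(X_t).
E[X_t] = 9*exp(-5*t)/5; Var(X_t) = 49/250 - 49*exp(-10*t)/250

The OU SDE dX = -theta X dt + sigma dB admits the integrating factor exp(theta t): d(exp(theta t) X_t) = sigma exp(theta t) dB_t. Integrating from 0 to t:
  X_t = x_0 * exp(-theta t) + sigma * int_0^t exp(-theta (t-s)) dB_s.
The Itô integral has mean 0 and (by the Itô isometry) variance sigma^2 * int_0^t exp(-2 theta (t - s)) ds = sigma^2 * (1 - exp(-2 theta t)) / (2 theta).
With theta = 5, sigma = 7/5, x_0 = 9/5:
  E[X_t] = 9/5 * exp(-5 t) = 9*exp(-5*t)/5
  Var(X_t) = (7/5)^2 * (1 - exp(-2*5 t)) / (2 * 5) = 49/250 - 49*exp(-10*t)/250.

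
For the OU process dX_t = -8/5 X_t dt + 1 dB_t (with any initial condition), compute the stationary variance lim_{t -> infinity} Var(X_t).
lim Var(X_t) = 5/16

The OU SDE dX = -theta X dt + sigma dB admits the integrating factor exp(theta t): d(exp(theta t) X_t) = sigma exp(theta t) dB_t. Integrating from 0 to t gives X_t = x_0 * exp(-theta t) + sigma * int_0^t exp(-theta (t-s)) dB_s for any initial x_0. The Itô integral has variance (by the Itô isometry) sigma^2 * int_0^t exp(-2 theta (t - s)) ds = sigma^2 * (1 - exp(-2 theta t)) / (2 theta), independent of x_0.
With theta = 8/5, sigma = 1:
  Var(X_t) = (1)^2 * (1 - exp(-2*8/5 t)) / (2 * 8/5) = 5/16 - 5*exp(-16*t/5)/16.
As t -> infinity, exp(-2*8/5 t) -> 0, so the stationary variance is sigma^2 / (2 theta) = 5/16.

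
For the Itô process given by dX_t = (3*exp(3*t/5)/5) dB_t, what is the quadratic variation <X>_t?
<X>_t = 3*exp(6*t/5)/10 - 3/10

For an Itô process dX_t = a(t) dt + b(t) dB_t, the quadratic variation is <X>_t = int_0^t b(s)^2 ds (the drift term does not contribute). Here b(s) = 3*exp(3*s/5)/5, so
  b(s)^2 = 9*exp(6*s/5)/25.
Integrating from 0 to t:
  <X>_t = int_0^t (9*exp(6*s/5)/25) ds = 3*exp(6*t/5)/10 - 3/10.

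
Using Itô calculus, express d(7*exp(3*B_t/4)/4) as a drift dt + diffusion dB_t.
d(7*exp(3*B_t/4)/4) = (63*exp(3*B_t/4)/128) dt + (21*exp(3*B_t/4)/16) dB_t

Itô's formula for f(B_t) gives d f(B_t) = f'(B_t) dB_t + (1/2) f''(B_t) dt. Compute derivatives of f(x) = 7*exp(3*x/4)/4:
  f'(x)  = 21*exp(3*x/4)/16
  f''(x) = 63*exp(3*x/4)/64
Substitute x = B_t and multiply the f'' term by 1/2:
  drift     = (1/2) * (63*exp(3*x/4)/64) evaluated at B_t = 63*exp(3*B_t/4)/128
  diffusion = (21*exp(3*x/4)/16) evaluated at B_t = 21*exp(3*B_t/4)/16
Therefore d(7*exp(3*B_t/4)/4) = (63*exp(3*B_t/4)/128) dt + (21*exp(3*B_t/4)/16) dB_t.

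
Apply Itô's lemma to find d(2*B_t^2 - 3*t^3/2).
d(2*B_t^2 - 3*t^3/2) = (2 - 9*t^2/2) dt + (4*B_t) dB_t

Itô's formula for f(t, x): d f(t, B_t) = (f_t + (1/2) f_xx) dt + f_x dB_t. Compute partials of f(t, x) = -3*t^3/2 + 2*x^2:
  f_t(t,x)  = -9*t^2/2
  f_x(t,x)  = 4*x
  f_xx(t,x) = 4
Assemble drift = f_t + (1/2) f_xx = 2 - 9*t^2/2 and diffusion = f_x = 4*x. Substituting x = B_t:
  d(2*B_t^2 - 3*t^3/2) = (2 - 9*t^2/2) dt + (4*B_t) dB_t.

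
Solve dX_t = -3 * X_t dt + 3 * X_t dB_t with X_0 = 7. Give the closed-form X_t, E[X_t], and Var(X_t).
X_t = 7 * exp((-15/2) t + (3) B_t); E[X_t] = 7*exp(-3*t); Var(X_t) = (49*exp(9*t) - 49)*exp(-6*t)

For GBM dX = mu X dt + sigma X dB with X_0 = x_0, apply Itô to Y = log X: dY = (mu - sigma^2/2) dt + sigma dB, so Y_t = log(x_0) + (mu - sigma^2/2) t + sigma B_t and hence X_t = x_0 * exp((mu - sigma^2/2) t + sigma B_t).
With mu = -3, sigma = 3, x_0 = 7, this gives:
  X_t = 7 * exp((-15/2) * t + (3) * B_t).
Since sigma*B_t ~ Normal(0, sigma^2 t), E[exp(sigma*B_t)] = exp(sigma^2 t / 2); so E[X_t] = x_0 * exp((mu - sigma^2/2) t) * exp(sigma^2 t / 2) = x_0 * exp(mu t) = 7*exp(-3*t).
Var(X_t) = E[X_t^2] - (E[X_t])^2 = x_0^2 * exp(2 mu t) * (exp(sigma^2 t) - 1) = (49*exp(9*t) - 49)*exp(-6*t).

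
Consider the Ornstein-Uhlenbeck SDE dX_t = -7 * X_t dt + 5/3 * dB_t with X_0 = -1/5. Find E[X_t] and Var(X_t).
E[X_t] = -exp(-7*t)/5; Var(X_t) = 25/126 - 25*exp(-14*t)/126

The OU SDE dX = -theta X dt + sigma dB admits the integrating factor exp(theta t): d(exp(theta t) X_t) = sigma exp(theta t) dB_t. Integrating from 0 to t:
  X_t = x_0 * exp(-theta t) + sigma * int_0^t exp(-theta (t-s)) dB_s.
The Itô integral has mean 0 and (by the Itô isometry) variance sigma^2 * int_0^t exp(-2 theta (t - s)) ds = sigma^2 * (1 - exp(-2 theta t)) / (2 theta).
With theta = 7, sigma = 5/3, x_0 = -1/5:
  E[X_t] = -1/5 * exp(-7 t) = -exp(-7*t)/5
  Var(X_t) = (5/3)^2 * (1 - exp(-2*7 t)) / (2 * 7) = 25/126 - 25*exp(-14*t)/126.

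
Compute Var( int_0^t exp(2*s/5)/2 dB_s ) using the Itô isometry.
Var = 5*exp(4*t/5)/16 - 5/16

The Itô integral of a deterministic integrand f(s) has mean 0 because each increment f(s) * (B_{s+ds} - B_s) has mean 0. By the Itô isometry:
  Var( int_0^t f(s) dB_s ) = E[ (int_0^t f(s) dB_s)^2 ] = int_0^t f(s)^2 ds.
Here f(s) = exp(2*s/5)/2, so f(s)^2 = exp(4*s/5)/4. Integrate:
  int_0^t (exp(4*s/5)/4) ds = 5*exp(4*t/5)/16 - 5/16.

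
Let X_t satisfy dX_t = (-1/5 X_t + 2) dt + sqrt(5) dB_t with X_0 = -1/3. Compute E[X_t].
E[X_t] = 10 - 31*exp(-t/5)/3

Taking expectations and using E[dB_t] = 0, the mean m(t) = E[X_t] satisfies the ODE m'(t) = a m(t) + b with m(0) = x_0. With a = -1/5, b = 2, x_0 = -1/3, the solution is
  m(t) = x_0 * exp(a t) + (b/a) * (exp(a t) - 1)
       = (-1/3) * exp((-1/5) t) + (2/(-1/5)) * (exp((-1/5) t) - 1)
       = 10 - 31*exp(-t/5)/3.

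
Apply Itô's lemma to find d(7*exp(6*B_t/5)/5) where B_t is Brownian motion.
d(7*exp(6*B_t/5)/5) = (126*exp(6*B_t/5)/125) dt + (42*exp(6*B_t/5)/25) dB_t

Itô's formula for f(B_t) gives d f(B_t) = f'(B_t) dB_t + (1/2) f''(B_t) dt. Compute derivatives of f(x) = 7*exp(6*x/5)/5:
  f'(x)  = 42*exp(6*x/5)/25
  f''(x) = 252*exp(6*x/5)/125
Substitute x = B_t and multiply the f'' term by 1/2:
  drift     = (1/2) * (252*exp(6*x/5)/125) evaluated at B_t = 126*exp(6*B_t/5)/125
  diffusion = (42*exp(6*x/5)/25) evaluated at B_t = 42*exp(6*B_t/5)/25
Therefore d(7*exp(6*B_t/5)/5) = (126*exp(6*B_t/5)/125) dt + (42*exp(6*B_t/5)/25) dB_t.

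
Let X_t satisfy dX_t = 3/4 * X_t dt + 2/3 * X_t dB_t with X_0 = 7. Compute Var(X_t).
Var(X_t) = 49*(exp(4*t/9) - 1)*exp(3*t/2)

For GBM dX = mu X dt + sigma X dB with X_0 = x_0, apply Itô to Y = log X: dY = (mu - sigma^2/2) dt + sigma dB, so Y_t = log(x_0) + (mu - sigma^2/2) t + sigma B_t and hence X_t = x_0 * exp((mu - sigma^2/2) t + sigma B_t).
With mu = 3/4, sigma = 2/3, x_0 = 7, this gives:
  X_t = 7 * exp((19/36) * t + (2/3) * B_t).
Since sigma*B_t ~ Normal(0, sigma^2 t), E[exp(sigma*B_t)] = exp(sigma^2 t / 2); so E[X_t] = x_0 * exp((mu - sigma^2/2) t) * exp(sigma^2 t / 2) = x_0 * exp(mu t) = 7*exp(3*t/4).
Var(X_t) = E[X_t^2] - (E[X_t])^2 = x_0^2 * exp(2 mu t) * (exp(sigma^2 t) - 1) = 49*(exp(4*t/9) - 1)*exp(3*t/2).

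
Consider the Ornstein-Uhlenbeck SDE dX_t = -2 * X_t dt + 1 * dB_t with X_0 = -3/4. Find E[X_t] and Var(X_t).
E[X_t] = -3*exp(-2*t)/4; Var(X_t) = 1/4 - exp(-4*t)/4

The OU SDE dX = -theta X dt + sigma dB admits the integrating factor exp(theta t): d(exp(theta t) X_t) = sigma exp(theta t) dB_t. Integrating from 0 to t:
  X_t = x_0 * exp(-theta t) + sigma * int_0^t exp(-theta (t-s)) dB_s.
The Itô integral has mean 0 and (by the Itô isometry) variance sigma^2 * int_0^t exp(-2 theta (t - s)) ds = sigma^2 * (1 - exp(-2 theta t)) / (2 theta).
With theta = 2, sigma = 1, x_0 = -3/4:
  E[X_t] = -3/4 * exp(-2 t) = -3*exp(-2*t)/4
  Var(X_t) = (1)^2 * (1 - exp(-2*2 t)) / (2 * 2) = 1/4 - exp(-4*t)/4.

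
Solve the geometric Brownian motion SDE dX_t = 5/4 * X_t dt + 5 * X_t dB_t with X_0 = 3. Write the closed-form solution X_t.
X_t = 3 * exp((-45/4) * t + (5) * B_t)

For GBM dX = mu X dt + sigma X dB with X_0 = x_0, apply Itô to Y = log X: dY = (mu - sigma^2/2) dt + sigma dB, so Y_t = log(x_0) + (mu - sigma^2/2) t + sigma B_t and hence X_t = x_0 * exp((mu - sigma^2/2) t + sigma B_t).
With mu = 5/4, sigma = 5, x_0 = 3, this gives:
  X_t = 3 * exp((-45/4) * t + (5) * B_t).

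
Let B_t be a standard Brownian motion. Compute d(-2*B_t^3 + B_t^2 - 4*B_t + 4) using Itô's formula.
d(-2*B_t^3 + B_t^2 - 4*B_t + 4) = (1 - 6*B_t) dt + (-6*B_t^2 + 2*B_t - 4) dB_t

Itô's formula for f(B_t) gives d f(B_t) = f'(B_t) dB_t + (1/2) f''(B_t) dt. Compute derivatives of f(x) = -2*x^3 + x^2 - 4*x + 4:
  f'(x)  = -6*x^2 + 2*x - 4
  f''(x) = 2 - 12*x
Substitute x = B_t and multiply the f'' term by 1/2:
  drift     = (1/2) * (2 - 12*x) evaluated at B_t = 1 - 6*B_t
  diffusion = (-6*x^2 + 2*x - 4) evaluated at B_t = -6*B_t^2 + 2*B_t - 4
Therefore d(-2*B_t^3 + B_t^2 - 4*B_t + 4) = (1 - 6*B_t) dt + (-6*B_t^2 + 2*B_t - 4) dB_t.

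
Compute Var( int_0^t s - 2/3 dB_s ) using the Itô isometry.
Var = t*(3*t^2 - 6*t + 4)/9

The Itô integral of a deterministic integrand f(s) has mean 0 because each increment f(s) * (B_{s+ds} - B_s) has mean 0. By the Itô isometry:
  Var( int_0^t f(s) dB_s ) = E[ (int_0^t f(s) dB_s)^2 ] = int_0^t f(s)^2 ds.
Here f(s) = s - 2/3, so f(s)^2 = (3*s - 2)^2/9. Integrate:
  int_0^t ((3*s - 2)^2/9) ds = t*(3*t^2 - 6*t + 4)/9.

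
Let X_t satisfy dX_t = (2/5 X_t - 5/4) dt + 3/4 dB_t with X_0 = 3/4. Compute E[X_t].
E[X_t] = 25/8 - 19*exp(2*t/5)/8

Taking expectations and using E[dB_t] = 0, the mean m(t) = E[X_t] satisfies the ODE m'(t) = a m(t) + b with m(0) = x_0. With a = 2/5, b = -5/4, x_0 = 3/4, the solution is
  m(t) = x_0 * exp(a t) + (b/a) * (exp(a t) - 1)
       = (3/4) * exp((2/5) t) + ((-5/4)/(2/5)) * (exp((2/5) t) - 1)
       = 25/8 - 19*exp(2*t/5)/8.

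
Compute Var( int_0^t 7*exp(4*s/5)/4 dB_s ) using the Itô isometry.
Var = 245*exp(8*t/5)/128 - 245/128

The Itô integral of a deterministic integrand f(s) has mean 0 because each increment f(s) * (B_{s+ds} - B_s) has mean 0. By the Itô isometry:
  Var( int_0^t f(s) dB_s ) = E[ (int_0^t f(s) dB_s)^2 ] = int_0^t f(s)^2 ds.
Here f(s) = 7*exp(4*s/5)/4, so f(s)^2 = 49*exp(8*s/5)/16. Integrate:
  int_0^t (49*exp(8*s/5)/16) ds = 245*exp(8*t/5)/128 - 245/128.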